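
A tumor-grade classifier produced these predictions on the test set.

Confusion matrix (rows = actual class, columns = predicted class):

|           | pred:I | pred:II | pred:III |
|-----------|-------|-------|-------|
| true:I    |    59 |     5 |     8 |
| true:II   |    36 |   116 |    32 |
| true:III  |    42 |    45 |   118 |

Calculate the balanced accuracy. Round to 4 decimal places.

0.6752

Balanced accuracy = mean of per-class recall.
  I: recall = 59/72 = 0.81944
  II: recall = 116/184 = 0.63043
  III: recall = 118/205 = 0.57561
Mean = (0.81944 + 0.63043 + 0.57561) / 3 = 0.6752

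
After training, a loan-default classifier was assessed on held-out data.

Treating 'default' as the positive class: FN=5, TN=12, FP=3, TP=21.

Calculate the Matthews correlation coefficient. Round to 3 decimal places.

MCC = (TP·TN − FP·FN) / √((TP+FP)(TP+FN)(TN+FP)(TN+FN))
Numerator = 21·12 − 3·5 = 237
Denominator = √(24·26·15·17) = √159120 = 398.8985
MCC = 237 / 398.8985 = 0.594

0.594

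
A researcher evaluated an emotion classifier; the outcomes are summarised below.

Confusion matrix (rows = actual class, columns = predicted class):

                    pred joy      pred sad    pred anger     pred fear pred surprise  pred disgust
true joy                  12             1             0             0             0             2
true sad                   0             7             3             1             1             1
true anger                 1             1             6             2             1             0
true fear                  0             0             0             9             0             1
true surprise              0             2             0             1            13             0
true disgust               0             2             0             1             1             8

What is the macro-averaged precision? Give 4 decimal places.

Per-class precision (TP/(TP+FP)):
  joy: TP=12, FP=0+1+0+0+0=1 → 12/13 = 0.92308
  sad: TP=7, FP=1+1+0+2+2=6 → 7/13 = 0.53846
  anger: TP=6, FP=0+3+0+0+0=3 → 6/9 = 0.66667
  fear: TP=9, FP=0+1+2+1+1=5 → 9/14 = 0.64286
  surprise: TP=13, FP=0+1+1+0+1=3 → 13/16 = 0.81250
  disgust: TP=8, FP=2+1+0+1+0=4 → 8/12 = 0.66667
Macro-precision = mean = (0.92308 + 0.53846 + 0.66667 + 0.64286 + 0.81250 + 0.66667) / 6 = 0.7084

0.7084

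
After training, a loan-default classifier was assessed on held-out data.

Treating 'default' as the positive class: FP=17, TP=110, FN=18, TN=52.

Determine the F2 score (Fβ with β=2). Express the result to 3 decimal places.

0.861

Fβ = (1+β²)·TP / ((1+β²)·TP + β²·FN + FP), with β²=4
= 5·110 / (5·110 + 4·18 + 17) = 0.861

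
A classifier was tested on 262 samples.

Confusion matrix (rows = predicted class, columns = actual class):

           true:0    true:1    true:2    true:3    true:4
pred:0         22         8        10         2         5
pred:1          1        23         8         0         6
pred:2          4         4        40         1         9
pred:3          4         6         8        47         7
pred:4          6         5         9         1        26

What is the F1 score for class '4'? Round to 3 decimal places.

Treat '4' as positive and all other classes as negative.
F1 score = 2·TP/(2·TP+FP+FN).
4: TP=26, FP=6+5+9+1=21, FN=5+6+9+7=27 → 52/100 = 0.5200

0.520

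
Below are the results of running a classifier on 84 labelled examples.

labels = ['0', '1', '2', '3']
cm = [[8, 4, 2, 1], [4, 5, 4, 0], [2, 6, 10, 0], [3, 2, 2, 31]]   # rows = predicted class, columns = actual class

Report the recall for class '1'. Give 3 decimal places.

0.294

Take TP from the diagonal, FP from the rest of the '1' prediction marginal, FN from the rest of the '1' actual marginal.
recall = TP/(TP+FN).
1: TP=5, FN=4+6+2=12 → 5/17 = 0.2941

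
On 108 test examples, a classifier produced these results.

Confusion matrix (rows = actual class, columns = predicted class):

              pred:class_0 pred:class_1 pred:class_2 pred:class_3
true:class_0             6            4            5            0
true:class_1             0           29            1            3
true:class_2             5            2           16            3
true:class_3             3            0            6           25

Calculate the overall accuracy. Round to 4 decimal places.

0.7037

Accuracy = trace / total = (6+29+16+25=76) / 108 = 76/108 = 0.7037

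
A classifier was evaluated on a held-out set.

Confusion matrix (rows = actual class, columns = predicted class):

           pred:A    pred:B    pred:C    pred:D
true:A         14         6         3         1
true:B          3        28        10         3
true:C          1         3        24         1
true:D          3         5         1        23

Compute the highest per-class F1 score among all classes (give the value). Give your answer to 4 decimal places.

0.7667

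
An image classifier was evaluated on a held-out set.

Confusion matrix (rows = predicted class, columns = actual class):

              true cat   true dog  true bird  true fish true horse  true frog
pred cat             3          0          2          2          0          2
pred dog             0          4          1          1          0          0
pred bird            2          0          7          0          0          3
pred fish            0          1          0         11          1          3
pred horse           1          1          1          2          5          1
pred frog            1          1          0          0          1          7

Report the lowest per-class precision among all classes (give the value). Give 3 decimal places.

Per-class precision (TP/(TP+FP)):
  cat: TP=3, FP=0+2+2+0+2=6 → 3/9 = 0.3333
  dog: TP=4, FP=0+1+1+0+0=2 → 4/6 = 0.6667
  bird: TP=7, FP=2+0+0+0+3=5 → 7/12 = 0.5833
  fish: TP=11, FP=0+1+0+1+3=5 → 11/16 = 0.6875
  horse: TP=5, FP=1+1+1+2+1=6 → 5/11 = 0.4545
  frog: TP=7, FP=1+1+0+0+1=3 → 7/10 = 0.7000
Lowest is class 'cat' with precision = 0.333.

0.333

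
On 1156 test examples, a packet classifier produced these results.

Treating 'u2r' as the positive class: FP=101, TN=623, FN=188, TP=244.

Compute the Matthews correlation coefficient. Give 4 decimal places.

MCC = (TP·TN − FP·FN) / √((TP+FP)(TP+FN)(TN+FP)(TN+FN))
Numerator = 244·623 − 101·188 = 133024
Denominator = √(345·432·724·811) = √87510922560 = 295822.4511
MCC = 133024 / 295822.4511 = 0.4497

0.4497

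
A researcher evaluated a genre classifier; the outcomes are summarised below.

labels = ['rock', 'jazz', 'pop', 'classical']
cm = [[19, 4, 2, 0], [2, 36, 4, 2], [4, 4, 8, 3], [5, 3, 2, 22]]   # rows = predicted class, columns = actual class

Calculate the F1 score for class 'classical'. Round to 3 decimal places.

0.746

One-vs-rest for 'classical': TP = diagonal; FP = other classes predicted 'classical'; FN = 'classical' predicted as other.
F1 score = 2·TP/(2·TP+FP+FN).
classical: TP=22, FP=5+3+2=10, FN=0+2+3=5 → 44/59 = 0.7458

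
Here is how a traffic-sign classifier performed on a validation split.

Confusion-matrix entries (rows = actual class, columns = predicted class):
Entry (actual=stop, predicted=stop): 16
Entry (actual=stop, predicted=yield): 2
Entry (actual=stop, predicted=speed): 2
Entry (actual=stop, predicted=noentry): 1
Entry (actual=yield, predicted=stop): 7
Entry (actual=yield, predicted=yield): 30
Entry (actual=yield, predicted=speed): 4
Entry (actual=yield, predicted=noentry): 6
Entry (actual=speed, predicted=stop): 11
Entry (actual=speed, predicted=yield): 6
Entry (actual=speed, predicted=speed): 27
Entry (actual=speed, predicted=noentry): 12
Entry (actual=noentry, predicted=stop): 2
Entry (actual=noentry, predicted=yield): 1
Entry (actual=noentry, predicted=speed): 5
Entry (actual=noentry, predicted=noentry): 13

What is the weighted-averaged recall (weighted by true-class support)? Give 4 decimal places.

Per-class recall (TP/(TP+FN)):
  stop: TP=16, FN=2+2+1=5 → 16/21 = 0.76190
  yield: TP=30, FN=7+4+6=17 → 30/47 = 0.63830
  speed: TP=27, FN=11+6+12=29 → 27/56 = 0.48214
  noentry: TP=13, FN=2+1+5=8 → 13/21 = 0.61905
Weighted-recall = Σ (supportᵢ/N)·recallᵢ with N=145: (21/145)·0.76190 + (47/145)·0.63830 + (56/145)·0.48214 + (21/145)·0.61905 = 0.5931

0.5931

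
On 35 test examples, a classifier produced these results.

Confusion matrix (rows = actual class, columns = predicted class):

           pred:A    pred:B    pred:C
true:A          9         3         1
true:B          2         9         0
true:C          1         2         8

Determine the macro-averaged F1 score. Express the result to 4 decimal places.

0.7467

Per-class F1 score (2·TP/(2·TP+FP+FN)):
  A: TP=9, FP=2+1=3, FN=3+1=4 → 18/25 = 0.72000
  B: TP=9, FP=3+2=5, FN=2+0=2 → 18/25 = 0.72000
  C: TP=8, FP=1+0=1, FN=1+2=3 → 16/20 = 0.80000
Macro-F1 score = mean = (0.72000 + 0.72000 + 0.80000) / 3 = 0.7467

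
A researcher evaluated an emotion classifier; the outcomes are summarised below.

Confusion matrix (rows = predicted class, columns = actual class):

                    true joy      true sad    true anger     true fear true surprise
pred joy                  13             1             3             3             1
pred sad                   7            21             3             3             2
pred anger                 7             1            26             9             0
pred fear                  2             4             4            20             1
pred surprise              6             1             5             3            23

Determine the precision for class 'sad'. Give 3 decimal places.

Treat 'sad' as positive and all other classes as negative.
precision = TP/(TP+FP).
sad: TP=21, FP=7+3+3+2=15 → 21/36 = 0.5833

0.583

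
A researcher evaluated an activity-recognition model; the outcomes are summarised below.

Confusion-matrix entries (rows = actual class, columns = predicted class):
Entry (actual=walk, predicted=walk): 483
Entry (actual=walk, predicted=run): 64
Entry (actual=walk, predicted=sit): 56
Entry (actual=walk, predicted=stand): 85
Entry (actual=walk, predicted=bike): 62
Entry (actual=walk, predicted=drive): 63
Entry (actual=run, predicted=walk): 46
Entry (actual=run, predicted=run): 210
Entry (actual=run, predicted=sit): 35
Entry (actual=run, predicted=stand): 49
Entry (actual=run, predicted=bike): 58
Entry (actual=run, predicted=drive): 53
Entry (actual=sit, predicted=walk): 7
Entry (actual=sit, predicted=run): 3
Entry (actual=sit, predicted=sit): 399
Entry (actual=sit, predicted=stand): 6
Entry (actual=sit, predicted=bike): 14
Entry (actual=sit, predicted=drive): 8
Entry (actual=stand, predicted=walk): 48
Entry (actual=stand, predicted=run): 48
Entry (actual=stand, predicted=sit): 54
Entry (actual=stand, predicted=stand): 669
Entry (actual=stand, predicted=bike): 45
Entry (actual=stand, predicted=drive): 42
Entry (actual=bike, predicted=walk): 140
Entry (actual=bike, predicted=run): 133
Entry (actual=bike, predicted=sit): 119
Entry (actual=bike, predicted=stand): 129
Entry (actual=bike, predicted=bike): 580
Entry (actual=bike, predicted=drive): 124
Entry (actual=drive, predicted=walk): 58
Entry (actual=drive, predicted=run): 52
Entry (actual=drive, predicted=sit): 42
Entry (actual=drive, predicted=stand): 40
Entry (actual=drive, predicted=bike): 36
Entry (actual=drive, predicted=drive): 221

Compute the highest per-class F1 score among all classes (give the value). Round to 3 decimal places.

Per-class F1 score (2·TP/(2·TP+FP+FN)):
  walk: TP=483, FP=46+7+48+140+58=299, FN=64+56+85+62+63=330 → 966/1595 = 0.6056
  run: TP=210, FP=64+3+48+133+52=300, FN=46+35+49+58+53=241 → 420/961 = 0.4370
  sit: TP=399, FP=56+35+54+119+42=306, FN=7+3+6+14+8=38 → 798/1142 = 0.6988
  stand: TP=669, FP=85+49+6+129+40=309, FN=48+48+54+45+42=237 → 1338/1884 = 0.7102
  bike: TP=580, FP=62+58+14+45+36=215, FN=140+133+119+129+124=645 → 1160/2020 = 0.5743
  drive: TP=221, FP=63+53+8+42+124=290, FN=58+52+42+40+36=228 → 442/960 = 0.4604
Highest is class 'stand' with F1 score = 0.710.

0.710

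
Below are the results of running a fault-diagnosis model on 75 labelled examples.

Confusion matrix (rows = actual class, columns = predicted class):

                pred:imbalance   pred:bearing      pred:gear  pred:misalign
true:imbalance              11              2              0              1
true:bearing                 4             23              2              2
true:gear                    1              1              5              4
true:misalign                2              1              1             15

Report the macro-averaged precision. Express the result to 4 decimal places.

Per-class precision (TP/(TP+FP)):
  imbalance: TP=11, FP=4+1+2=7 → 11/18 = 0.61111
  bearing: TP=23, FP=2+1+1=4 → 23/27 = 0.85185
  gear: TP=5, FP=0+2+1=3 → 5/8 = 0.62500
  misalign: TP=15, FP=1+2+4=7 → 15/22 = 0.68182
Macro-precision = mean = (0.61111 + 0.85185 + 0.62500 + 0.68182) / 4 = 0.6924

0.6924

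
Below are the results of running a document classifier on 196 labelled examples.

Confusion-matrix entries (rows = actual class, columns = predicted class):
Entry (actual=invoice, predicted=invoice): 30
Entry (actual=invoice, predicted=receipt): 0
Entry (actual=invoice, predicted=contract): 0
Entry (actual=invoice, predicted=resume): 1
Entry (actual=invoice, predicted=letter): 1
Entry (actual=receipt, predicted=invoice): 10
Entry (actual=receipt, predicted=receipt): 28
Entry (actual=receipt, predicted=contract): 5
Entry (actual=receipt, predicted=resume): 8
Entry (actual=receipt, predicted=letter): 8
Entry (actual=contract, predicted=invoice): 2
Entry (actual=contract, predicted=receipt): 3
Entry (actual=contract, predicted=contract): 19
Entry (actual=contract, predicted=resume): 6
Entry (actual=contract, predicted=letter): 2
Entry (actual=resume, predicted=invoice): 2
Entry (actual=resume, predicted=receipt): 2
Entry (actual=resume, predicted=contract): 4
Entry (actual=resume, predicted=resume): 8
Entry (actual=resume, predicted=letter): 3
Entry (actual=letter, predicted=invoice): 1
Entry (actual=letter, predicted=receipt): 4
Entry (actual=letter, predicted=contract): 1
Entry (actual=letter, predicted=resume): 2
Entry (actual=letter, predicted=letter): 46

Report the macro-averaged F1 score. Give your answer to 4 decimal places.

0.6312

Per-class F1 score (2·TP/(2·TP+FP+FN)):
  invoice: TP=30, FP=10+2+2+1=15, FN=0+0+1+1=2 → 60/77 = 0.77922
  receipt: TP=28, FP=0+3+2+4=9, FN=10+5+8+8=31 → 56/96 = 0.58333
  contract: TP=19, FP=0+5+4+1=10, FN=2+3+6+2=13 → 38/61 = 0.62295
  resume: TP=8, FP=1+8+6+2=17, FN=2+2+4+3=11 → 16/44 = 0.36364
  letter: TP=46, FP=1+8+2+3=14, FN=1+4+1+2=8 → 92/114 = 0.80702
Macro-F1 score = mean = (0.77922 + 0.58333 + 0.62295 + 0.36364 + 0.80702) / 5 = 0.6312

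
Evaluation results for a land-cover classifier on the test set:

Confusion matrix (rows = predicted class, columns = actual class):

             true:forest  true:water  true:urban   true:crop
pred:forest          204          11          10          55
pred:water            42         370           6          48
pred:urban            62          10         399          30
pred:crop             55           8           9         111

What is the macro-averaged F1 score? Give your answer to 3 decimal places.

0.718

Per-class F1 score (2·TP/(2·TP+FP+FN)):
  forest: TP=204, FP=11+10+55=76, FN=42+62+55=159 → 408/643 = 0.6345
  water: TP=370, FP=42+6+48=96, FN=11+10+8=29 → 740/865 = 0.8555
  urban: TP=399, FP=62+10+30=102, FN=10+6+9=25 → 798/925 = 0.8627
  crop: TP=111, FP=55+8+9=72, FN=55+48+30=133 → 222/427 = 0.5199
Macro-F1 score = mean = (0.6345 + 0.8555 + 0.8627 + 0.5199) / 4 = 0.718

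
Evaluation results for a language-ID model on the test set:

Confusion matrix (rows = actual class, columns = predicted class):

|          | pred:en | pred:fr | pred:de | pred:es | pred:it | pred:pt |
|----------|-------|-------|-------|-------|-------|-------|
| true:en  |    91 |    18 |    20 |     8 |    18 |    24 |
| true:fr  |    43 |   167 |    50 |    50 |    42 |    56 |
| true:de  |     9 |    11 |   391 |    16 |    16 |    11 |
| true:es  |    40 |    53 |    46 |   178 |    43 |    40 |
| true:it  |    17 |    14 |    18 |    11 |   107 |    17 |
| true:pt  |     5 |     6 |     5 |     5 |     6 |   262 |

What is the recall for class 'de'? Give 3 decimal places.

recall = TP/(TP+FN).
de: TP=391, FN=9+11+16+16+11=63 → 391/454 = 0.8612

0.861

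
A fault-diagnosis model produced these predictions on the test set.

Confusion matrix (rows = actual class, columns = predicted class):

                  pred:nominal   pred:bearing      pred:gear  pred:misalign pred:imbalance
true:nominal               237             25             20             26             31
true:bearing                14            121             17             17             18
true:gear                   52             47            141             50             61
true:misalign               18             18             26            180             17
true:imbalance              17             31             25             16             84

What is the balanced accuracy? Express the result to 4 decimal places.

Balanced accuracy = mean of per-class recall.
  nominal: recall = 237/339 = 0.69912
  bearing: recall = 121/187 = 0.64706
  gear: recall = 141/351 = 0.40171
  misalign: recall = 180/259 = 0.69498
  imbalance: recall = 84/173 = 0.48555
Mean = (0.69912 + 0.64706 + 0.40171 + 0.69498 + 0.48555) / 5 = 0.5857

0.5857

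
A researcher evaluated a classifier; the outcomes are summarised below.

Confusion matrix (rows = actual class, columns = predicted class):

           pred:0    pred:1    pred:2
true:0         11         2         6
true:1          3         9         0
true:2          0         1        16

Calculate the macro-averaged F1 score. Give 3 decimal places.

0.746

Per-class F1 score (2·TP/(2·TP+FP+FN)):
  0: TP=11, FP=3+0=3, FN=2+6=8 → 22/33 = 0.6667
  1: TP=9, FP=2+1=3, FN=3+0=3 → 18/24 = 0.7500
  2: TP=16, FP=6+0=6, FN=0+1=1 → 32/39 = 0.8205
Macro-F1 score = mean = (0.6667 + 0.7500 + 0.8205) / 3 = 0.746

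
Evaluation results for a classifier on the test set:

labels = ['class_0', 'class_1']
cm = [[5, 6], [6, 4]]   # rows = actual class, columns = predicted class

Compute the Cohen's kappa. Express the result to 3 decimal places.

Observed agreement pₒ = trace/N = 9/21 = 0.4286
Expected agreement pₑ = Σ (rowᵢ·colᵢ)/N² = (11·11 + 10·10)/21² = 0.5011
κ = (pₒ − pₑ)/(1 − pₑ) = (0.4286 − 0.5011)/(1 − 0.5011) = -0.145

-0.145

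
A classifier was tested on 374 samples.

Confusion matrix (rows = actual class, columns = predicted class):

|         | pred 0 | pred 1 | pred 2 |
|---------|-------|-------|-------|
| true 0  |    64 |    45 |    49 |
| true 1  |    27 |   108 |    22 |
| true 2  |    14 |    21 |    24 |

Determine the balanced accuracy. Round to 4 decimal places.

0.4999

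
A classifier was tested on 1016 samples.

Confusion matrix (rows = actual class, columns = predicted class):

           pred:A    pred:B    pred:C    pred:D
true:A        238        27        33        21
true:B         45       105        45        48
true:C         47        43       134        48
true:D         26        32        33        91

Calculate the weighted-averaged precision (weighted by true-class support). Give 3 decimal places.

0.556

Per-class precision (TP/(TP+FP)):
  A: TP=238, FP=45+47+26=118 → 238/356 = 0.6685
  B: TP=105, FP=27+43+32=102 → 105/207 = 0.5072
  C: TP=134, FP=33+45+33=111 → 134/245 = 0.5469
  D: TP=91, FP=21+48+48=117 → 91/208 = 0.4375
Weighted-precision = Σ (supportᵢ/N)·precisionᵢ with N=1016: (319/1016)·0.6685 + (243/1016)·0.5072 + (272/1016)·0.5469 + (182/1016)·0.4375 = 0.556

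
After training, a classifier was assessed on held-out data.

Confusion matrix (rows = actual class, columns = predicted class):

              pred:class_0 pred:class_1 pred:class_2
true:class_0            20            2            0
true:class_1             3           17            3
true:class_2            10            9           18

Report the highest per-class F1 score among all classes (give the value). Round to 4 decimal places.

0.7273

Per-class F1 score (2·TP/(2·TP+FP+FN)):
  class_0: TP=20, FP=3+10=13, FN=2+0=2 → 40/55 = 0.72727
  class_1: TP=17, FP=2+9=11, FN=3+3=6 → 34/51 = 0.66667
  class_2: TP=18, FP=0+3=3, FN=10+9=19 → 36/58 = 0.62069
Highest is class 'class_0' with F1 score = 0.7273.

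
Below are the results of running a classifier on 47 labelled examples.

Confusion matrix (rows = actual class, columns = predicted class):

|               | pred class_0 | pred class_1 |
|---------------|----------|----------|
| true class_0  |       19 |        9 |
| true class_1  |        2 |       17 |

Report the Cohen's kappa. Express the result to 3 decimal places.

0.541

Observed agreement pₒ = trace/N = 36/47 = 0.7660
Expected agreement pₑ = Σ (rowᵢ·colᵢ)/N² = (28·21 + 19·26)/47² = 0.4898
κ = (pₒ − pₑ)/(1 − pₑ) = (0.7660 − 0.4898)/(1 − 0.4898) = 0.541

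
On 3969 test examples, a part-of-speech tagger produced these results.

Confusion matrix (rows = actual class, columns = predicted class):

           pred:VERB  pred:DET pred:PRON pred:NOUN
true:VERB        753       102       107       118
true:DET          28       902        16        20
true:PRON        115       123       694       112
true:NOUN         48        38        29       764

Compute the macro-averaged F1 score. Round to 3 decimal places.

0.783

Per-class F1 score (2·TP/(2·TP+FP+FN)):
  VERB: TP=753, FP=28+115+48=191, FN=102+107+118=327 → 1506/2024 = 0.7441
  DET: TP=902, FP=102+123+38=263, FN=28+16+20=64 → 1804/2131 = 0.8466
  PRON: TP=694, FP=107+16+29=152, FN=115+123+112=350 → 1388/1890 = 0.7344
  NOUN: TP=764, FP=118+20+112=250, FN=48+38+29=115 → 1528/1893 = 0.8072
Macro-F1 score = mean = (0.7441 + 0.8466 + 0.7344 + 0.8072) / 4 = 0.783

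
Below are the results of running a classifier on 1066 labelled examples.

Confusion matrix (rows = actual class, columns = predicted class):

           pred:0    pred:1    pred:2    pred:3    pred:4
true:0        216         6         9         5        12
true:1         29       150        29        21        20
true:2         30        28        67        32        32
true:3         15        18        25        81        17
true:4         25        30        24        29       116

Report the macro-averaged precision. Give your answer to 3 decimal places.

0.568

Per-class precision (TP/(TP+FP)):
  0: TP=216, FP=29+30+15+25=99 → 216/315 = 0.6857
  1: TP=150, FP=6+28+18+30=82 → 150/232 = 0.6466
  2: TP=67, FP=9+29+25+24=87 → 67/154 = 0.4351
  3: TP=81, FP=5+21+32+29=87 → 81/168 = 0.4821
  4: TP=116, FP=12+20+32+17=81 → 116/197 = 0.5888
Macro-precision = mean = (0.6857 + 0.6466 + 0.4351 + 0.4821 + 0.5888) / 5 = 0.568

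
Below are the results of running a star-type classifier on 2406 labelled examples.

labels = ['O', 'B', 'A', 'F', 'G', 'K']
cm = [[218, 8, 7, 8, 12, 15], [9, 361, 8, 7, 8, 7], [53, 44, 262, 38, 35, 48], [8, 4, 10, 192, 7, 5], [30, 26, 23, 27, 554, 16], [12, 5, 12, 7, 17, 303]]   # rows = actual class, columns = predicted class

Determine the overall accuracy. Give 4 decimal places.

0.7855

Accuracy = trace / total = (218+361+262+192+554+303=1890) / 2406 = 1890/2406 = 0.7855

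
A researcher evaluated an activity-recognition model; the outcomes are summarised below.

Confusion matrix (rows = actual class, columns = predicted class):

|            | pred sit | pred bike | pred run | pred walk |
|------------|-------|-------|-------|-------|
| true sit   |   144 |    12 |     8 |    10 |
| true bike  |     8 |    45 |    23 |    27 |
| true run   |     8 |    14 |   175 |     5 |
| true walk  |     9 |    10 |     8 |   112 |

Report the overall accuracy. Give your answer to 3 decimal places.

0.770

Accuracy = trace / total = (144+45+175+112=476) / 618 = 476/618 = 0.770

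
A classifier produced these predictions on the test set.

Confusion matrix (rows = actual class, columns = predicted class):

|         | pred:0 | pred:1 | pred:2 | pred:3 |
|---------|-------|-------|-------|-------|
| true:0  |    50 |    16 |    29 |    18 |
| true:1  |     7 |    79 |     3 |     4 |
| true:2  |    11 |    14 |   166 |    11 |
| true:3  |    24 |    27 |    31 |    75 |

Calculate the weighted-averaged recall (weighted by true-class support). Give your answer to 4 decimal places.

0.6549

Per-class recall (TP/(TP+FN)):
  0: TP=50, FN=16+29+18=63 → 50/113 = 0.44248
  1: TP=79, FN=7+3+4=14 → 79/93 = 0.84946
  2: TP=166, FN=11+14+11=36 → 166/202 = 0.82178
  3: TP=75, FN=24+27+31=82 → 75/157 = 0.47771
Weighted-recall = Σ (supportᵢ/N)·recallᵢ with N=565: (113/565)·0.44248 + (93/565)·0.84946 + (202/565)·0.82178 + (157/565)·0.47771 = 0.6549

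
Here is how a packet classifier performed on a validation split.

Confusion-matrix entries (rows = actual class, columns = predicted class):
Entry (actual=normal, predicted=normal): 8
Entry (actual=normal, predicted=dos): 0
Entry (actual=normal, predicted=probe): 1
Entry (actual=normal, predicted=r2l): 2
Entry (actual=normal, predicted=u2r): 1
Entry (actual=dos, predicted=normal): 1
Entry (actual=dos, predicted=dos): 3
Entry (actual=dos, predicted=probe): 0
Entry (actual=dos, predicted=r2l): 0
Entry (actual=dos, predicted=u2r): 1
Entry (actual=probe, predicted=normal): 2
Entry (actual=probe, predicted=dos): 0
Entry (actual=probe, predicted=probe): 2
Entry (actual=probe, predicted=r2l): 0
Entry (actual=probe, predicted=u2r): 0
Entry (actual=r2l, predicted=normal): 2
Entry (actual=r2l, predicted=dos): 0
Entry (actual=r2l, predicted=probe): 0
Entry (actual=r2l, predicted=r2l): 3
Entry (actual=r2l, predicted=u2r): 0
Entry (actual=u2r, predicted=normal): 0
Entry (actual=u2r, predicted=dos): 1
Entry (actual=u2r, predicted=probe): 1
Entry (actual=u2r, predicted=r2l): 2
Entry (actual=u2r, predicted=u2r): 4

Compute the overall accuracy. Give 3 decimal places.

0.588

Accuracy = trace / total = (8+3+2+3+4=20) / 34 = 20/34 = 0.588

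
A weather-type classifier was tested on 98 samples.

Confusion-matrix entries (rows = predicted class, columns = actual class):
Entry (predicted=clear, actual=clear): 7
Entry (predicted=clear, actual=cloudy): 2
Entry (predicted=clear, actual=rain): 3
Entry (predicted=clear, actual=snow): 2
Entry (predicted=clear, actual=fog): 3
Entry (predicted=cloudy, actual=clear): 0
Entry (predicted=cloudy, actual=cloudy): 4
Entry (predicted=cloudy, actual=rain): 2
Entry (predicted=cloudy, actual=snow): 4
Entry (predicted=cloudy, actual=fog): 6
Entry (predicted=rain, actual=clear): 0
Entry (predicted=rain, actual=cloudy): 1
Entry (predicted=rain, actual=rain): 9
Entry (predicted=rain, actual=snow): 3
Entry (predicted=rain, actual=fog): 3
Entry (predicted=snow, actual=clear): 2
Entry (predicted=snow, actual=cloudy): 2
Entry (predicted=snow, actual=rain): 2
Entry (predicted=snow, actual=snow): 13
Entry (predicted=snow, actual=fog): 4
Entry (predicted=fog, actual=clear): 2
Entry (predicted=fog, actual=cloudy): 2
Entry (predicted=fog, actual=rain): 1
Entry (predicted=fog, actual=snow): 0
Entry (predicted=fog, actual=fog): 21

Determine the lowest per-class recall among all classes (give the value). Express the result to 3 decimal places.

Per-class recall (TP/(TP+FN)):
  clear: TP=7, FN=0+0+2+2=4 → 7/11 = 0.6364
  cloudy: TP=4, FN=2+1+2+2=7 → 4/11 = 0.3636
  rain: TP=9, FN=3+2+2+1=8 → 9/17 = 0.5294
  snow: TP=13, FN=2+4+3+0=9 → 13/22 = 0.5909
  fog: TP=21, FN=3+6+3+4=16 → 21/37 = 0.5676
Lowest is class 'cloudy' with recall = 0.364.

0.364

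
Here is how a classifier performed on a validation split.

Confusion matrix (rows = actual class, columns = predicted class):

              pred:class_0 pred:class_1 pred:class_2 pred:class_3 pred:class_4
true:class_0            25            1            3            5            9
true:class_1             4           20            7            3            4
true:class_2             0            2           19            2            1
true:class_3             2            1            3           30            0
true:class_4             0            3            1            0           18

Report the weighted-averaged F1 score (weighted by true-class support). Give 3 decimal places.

0.684

Per-class F1 score (2·TP/(2·TP+FP+FN)):
  class_0: TP=25, FP=4+0+2+0=6, FN=1+3+5+9=18 → 50/74 = 0.6757
  class_1: TP=20, FP=1+2+1+3=7, FN=4+7+3+4=18 → 40/65 = 0.6154
  class_2: TP=19, FP=3+7+3+1=14, FN=0+2+2+1=5 → 38/57 = 0.6667
  class_3: TP=30, FP=5+3+2+0=10, FN=2+1+3+0=6 → 60/76 = 0.7895
  class_4: TP=18, FP=9+4+1+0=14, FN=0+3+1+0=4 → 36/54 = 0.6667
Weighted-F1 score = Σ (supportᵢ/N)·F1 scoreᵢ with N=163: (43/163)·0.6757 + (38/163)·0.6154 + (24/163)·0.6667 + (36/163)·0.7895 + (22/163)·0.6667 = 0.684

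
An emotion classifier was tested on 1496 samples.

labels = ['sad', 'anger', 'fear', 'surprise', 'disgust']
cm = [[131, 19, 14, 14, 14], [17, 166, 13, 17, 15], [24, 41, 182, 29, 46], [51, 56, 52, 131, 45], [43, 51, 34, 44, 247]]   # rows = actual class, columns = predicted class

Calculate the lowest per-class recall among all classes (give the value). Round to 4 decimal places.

Per-class recall (TP/(TP+FN)):
  sad: TP=131, FN=19+14+14+14=61 → 131/192 = 0.68229
  anger: TP=166, FN=17+13+17+15=62 → 166/228 = 0.72807
  fear: TP=182, FN=24+41+29+46=140 → 182/322 = 0.56522
  surprise: TP=131, FN=51+56+52+45=204 → 131/335 = 0.39104
  disgust: TP=247, FN=43+51+34+44=172 → 247/419 = 0.58950
Lowest is class 'surprise' with recall = 0.3910.

0.3910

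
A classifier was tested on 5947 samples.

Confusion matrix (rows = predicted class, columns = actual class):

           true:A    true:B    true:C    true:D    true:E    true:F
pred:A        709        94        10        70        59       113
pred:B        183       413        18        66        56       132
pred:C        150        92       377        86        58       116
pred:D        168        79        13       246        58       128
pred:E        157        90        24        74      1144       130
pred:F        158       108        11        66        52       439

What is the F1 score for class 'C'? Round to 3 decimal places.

Take TP from the diagonal, FP from the rest of the 'C' prediction marginal, FN from the rest of the 'C' actual marginal.
F1 score = 2·TP/(2·TP+FP+FN).
C: TP=377, FP=150+92+86+58+116=502, FN=10+18+13+24+11=76 → 754/1332 = 0.5661

0.566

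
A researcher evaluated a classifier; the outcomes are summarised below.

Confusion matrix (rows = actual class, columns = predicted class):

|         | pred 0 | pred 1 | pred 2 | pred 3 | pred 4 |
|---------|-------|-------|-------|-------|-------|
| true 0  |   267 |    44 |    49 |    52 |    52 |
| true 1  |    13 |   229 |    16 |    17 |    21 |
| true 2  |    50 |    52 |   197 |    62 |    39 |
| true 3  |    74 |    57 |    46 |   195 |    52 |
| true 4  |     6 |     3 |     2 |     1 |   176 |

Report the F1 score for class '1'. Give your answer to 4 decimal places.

0.6725

F1 score = 2·TP/(2·TP+FP+FN).
1: TP=229, FP=44+52+57+3=156, FN=13+16+17+21=67 → 458/681 = 0.67254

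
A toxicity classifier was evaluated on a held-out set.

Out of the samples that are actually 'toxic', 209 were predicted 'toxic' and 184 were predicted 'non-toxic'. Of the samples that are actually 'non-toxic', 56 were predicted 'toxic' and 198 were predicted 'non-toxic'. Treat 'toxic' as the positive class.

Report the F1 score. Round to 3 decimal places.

Precision = TP/(TP+FP) = 209/265 = 0.7887
Recall = TP/(TP+FN) = 209/393 = 0.5318
F1 = 2·TP/(2·TP+FP+FN) = 418/658 = 0.635

0.635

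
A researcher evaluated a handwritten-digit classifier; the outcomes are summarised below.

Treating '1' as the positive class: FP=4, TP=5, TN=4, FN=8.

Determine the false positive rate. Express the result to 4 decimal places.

FPR = FP/(FP+TN) = 4/(4+4) = 0.5000

0.5000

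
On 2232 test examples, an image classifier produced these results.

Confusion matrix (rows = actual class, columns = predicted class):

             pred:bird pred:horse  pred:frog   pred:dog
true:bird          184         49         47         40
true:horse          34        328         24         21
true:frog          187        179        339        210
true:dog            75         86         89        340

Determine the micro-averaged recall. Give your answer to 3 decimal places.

0.534

Micro-averaging pools counts across classes: ΣTP=1191, ΣFP=1041, ΣFN=1041.
Micro-recall = TP/(TP+FN) on pooled counts = 0.534 (equals overall accuracy in single-label multiclass).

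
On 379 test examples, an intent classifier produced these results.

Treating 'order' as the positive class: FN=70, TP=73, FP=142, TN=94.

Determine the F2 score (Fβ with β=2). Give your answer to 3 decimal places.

0.464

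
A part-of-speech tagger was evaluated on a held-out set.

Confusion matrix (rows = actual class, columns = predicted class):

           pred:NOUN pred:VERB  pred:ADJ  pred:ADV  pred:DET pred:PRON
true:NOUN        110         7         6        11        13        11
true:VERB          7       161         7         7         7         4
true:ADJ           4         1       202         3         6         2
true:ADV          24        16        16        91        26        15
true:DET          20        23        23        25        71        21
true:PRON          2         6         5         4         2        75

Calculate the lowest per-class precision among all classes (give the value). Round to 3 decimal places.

Per-class precision (TP/(TP+FP)):
  NOUN: TP=110, FP=7+4+24+20+2=57 → 110/167 = 0.6587
  VERB: TP=161, FP=7+1+16+23+6=53 → 161/214 = 0.7523
  ADJ: TP=202, FP=6+7+16+23+5=57 → 202/259 = 0.7799
  ADV: TP=91, FP=11+7+3+25+4=50 → 91/141 = 0.6454
  DET: TP=71, FP=13+7+6+26+2=54 → 71/125 = 0.5680
  PRON: TP=75, FP=11+4+2+15+21=53 → 75/128 = 0.5859
Lowest is class 'DET' with precision = 0.568.

0.568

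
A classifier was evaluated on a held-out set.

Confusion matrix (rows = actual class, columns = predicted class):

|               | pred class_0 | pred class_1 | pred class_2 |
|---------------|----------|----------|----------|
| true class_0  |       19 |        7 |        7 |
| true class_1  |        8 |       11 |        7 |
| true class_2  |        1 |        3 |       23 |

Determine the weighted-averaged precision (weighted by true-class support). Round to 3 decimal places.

0.614

Per-class precision (TP/(TP+FP)):
  class_0: TP=19, FP=8+1=9 → 19/28 = 0.6786
  class_1: TP=11, FP=7+3=10 → 11/21 = 0.5238
  class_2: TP=23, FP=7+7=14 → 23/37 = 0.6216
Weighted-precision = Σ (supportᵢ/N)·precisionᵢ with N=86: (33/86)·0.6786 + (26/86)·0.5238 + (27/86)·0.6216 = 0.614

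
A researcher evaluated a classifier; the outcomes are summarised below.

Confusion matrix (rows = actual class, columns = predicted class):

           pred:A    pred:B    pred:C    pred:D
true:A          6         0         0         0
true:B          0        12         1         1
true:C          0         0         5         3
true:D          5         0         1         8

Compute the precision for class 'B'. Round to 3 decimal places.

1.000

One-vs-rest for 'B': TP = diagonal; FP = other classes predicted 'B'; FN = 'B' predicted as other.
precision = TP/(TP+FP).
B: TP=12, FP=0+0+0=0 → 12/12 = 1.0000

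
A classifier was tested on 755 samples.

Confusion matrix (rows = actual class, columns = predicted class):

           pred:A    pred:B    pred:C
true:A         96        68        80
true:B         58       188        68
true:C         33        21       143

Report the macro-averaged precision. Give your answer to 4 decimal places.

Per-class precision (TP/(TP+FP)):
  A: TP=96, FP=58+33=91 → 96/187 = 0.51337
  B: TP=188, FP=68+21=89 → 188/277 = 0.67870
  C: TP=143, FP=80+68=148 → 143/291 = 0.49141
Macro-precision = mean = (0.51337 + 0.67870 + 0.49141) / 3 = 0.5612

0.5612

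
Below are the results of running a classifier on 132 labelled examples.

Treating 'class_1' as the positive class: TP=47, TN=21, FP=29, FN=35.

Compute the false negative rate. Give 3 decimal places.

0.427

FNR = FN/(FN+TP) = 35/(35+47) = 0.427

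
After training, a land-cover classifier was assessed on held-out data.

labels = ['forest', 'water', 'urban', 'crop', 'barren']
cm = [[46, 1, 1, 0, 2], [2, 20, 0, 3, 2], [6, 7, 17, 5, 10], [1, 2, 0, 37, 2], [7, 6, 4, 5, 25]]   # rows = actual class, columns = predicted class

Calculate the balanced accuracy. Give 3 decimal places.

0.690

Balanced accuracy = mean of per-class recall.
  forest: recall = 46/50 = 0.9200
  water: recall = 20/27 = 0.7407
  urban: recall = 17/45 = 0.3778
  crop: recall = 37/42 = 0.8810
  barren: recall = 25/47 = 0.5319
Mean = (0.9200 + 0.7407 + 0.3778 + 0.8810 + 0.5319) / 5 = 0.690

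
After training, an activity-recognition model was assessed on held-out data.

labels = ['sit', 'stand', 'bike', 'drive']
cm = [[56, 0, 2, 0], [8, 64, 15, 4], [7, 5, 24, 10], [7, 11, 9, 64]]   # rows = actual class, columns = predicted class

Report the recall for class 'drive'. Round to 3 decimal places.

0.703

One-vs-rest for 'drive': TP = diagonal; FP = other classes predicted 'drive'; FN = 'drive' predicted as other.
recall = TP/(TP+FN).
drive: TP=64, FN=7+11+9=27 → 64/91 = 0.7033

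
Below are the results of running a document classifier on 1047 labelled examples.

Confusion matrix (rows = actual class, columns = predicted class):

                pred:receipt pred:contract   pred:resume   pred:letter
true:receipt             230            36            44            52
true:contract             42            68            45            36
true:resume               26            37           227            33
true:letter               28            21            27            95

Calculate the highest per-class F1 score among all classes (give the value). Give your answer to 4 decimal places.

Per-class F1 score (2·TP/(2·TP+FP+FN)):
  receipt: TP=230, FP=42+26+28=96, FN=36+44+52=132 → 460/688 = 0.66860
  contract: TP=68, FP=36+37+21=94, FN=42+45+36=123 → 136/353 = 0.38527
  resume: TP=227, FP=44+45+27=116, FN=26+37+33=96 → 454/666 = 0.68168
  letter: TP=95, FP=52+36+33=121, FN=28+21+27=76 → 190/387 = 0.49096
Highest is class 'resume' with F1 score = 0.6817.

0.6817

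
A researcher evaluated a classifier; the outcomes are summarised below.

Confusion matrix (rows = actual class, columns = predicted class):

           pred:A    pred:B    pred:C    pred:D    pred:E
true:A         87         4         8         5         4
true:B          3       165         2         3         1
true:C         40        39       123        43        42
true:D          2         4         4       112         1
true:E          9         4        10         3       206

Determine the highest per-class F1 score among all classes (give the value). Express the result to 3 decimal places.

Per-class F1 score (2·TP/(2·TP+FP+FN)):
  A: TP=87, FP=3+40+2+9=54, FN=4+8+5+4=21 → 174/249 = 0.6988
  B: TP=165, FP=4+39+4+4=51, FN=3+2+3+1=9 → 330/390 = 0.8462
  C: TP=123, FP=8+2+4+10=24, FN=40+39+43+42=164 → 246/434 = 0.5668
  D: TP=112, FP=5+3+43+3=54, FN=2+4+4+1=11 → 224/289 = 0.7751
  E: TP=206, FP=4+1+42+1=48, FN=9+4+10+3=26 → 412/486 = 0.8477
Highest is class 'E' with F1 score = 0.848.

0.848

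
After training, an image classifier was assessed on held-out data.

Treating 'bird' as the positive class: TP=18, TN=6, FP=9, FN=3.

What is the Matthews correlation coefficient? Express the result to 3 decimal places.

0.293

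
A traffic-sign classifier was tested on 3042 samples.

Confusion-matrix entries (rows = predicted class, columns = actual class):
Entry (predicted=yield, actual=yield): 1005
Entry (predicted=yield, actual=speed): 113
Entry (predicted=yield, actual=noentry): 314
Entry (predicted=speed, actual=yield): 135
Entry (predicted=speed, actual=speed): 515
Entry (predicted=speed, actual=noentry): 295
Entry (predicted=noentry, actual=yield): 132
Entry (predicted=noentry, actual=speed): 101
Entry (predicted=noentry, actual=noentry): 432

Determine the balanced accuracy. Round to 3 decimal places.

Balanced accuracy = mean of per-class recall.
  yield: recall = 1005/1272 = 0.7901
  speed: recall = 515/729 = 0.7064
  noentry: recall = 432/1041 = 0.4150
Mean = (0.7901 + 0.7064 + 0.4150) / 3 = 0.637

0.637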